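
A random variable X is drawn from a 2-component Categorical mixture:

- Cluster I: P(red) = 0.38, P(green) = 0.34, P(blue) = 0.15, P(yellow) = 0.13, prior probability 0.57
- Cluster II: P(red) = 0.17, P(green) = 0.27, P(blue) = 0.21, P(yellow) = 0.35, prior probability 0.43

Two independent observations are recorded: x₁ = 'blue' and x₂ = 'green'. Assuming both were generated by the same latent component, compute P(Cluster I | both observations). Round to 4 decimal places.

By Bayes' theorem, P(k | x) = P(Z=k) f_k(x) / Σ_j P(Z=j) f_j(x).
Since both observations come from the same component, the likelihood for component k is f_k(x₁)·f_k(x₂).
  f_I = [P(blue | comp) = 0.15] × [0.34] = 0.051
  f_II = [P(blue | comp) = 0.21] × [0.27] = 0.0567
Prior × likelihood for each component:
  P(Z=I)·f_I = 0.57 × 0.051 = 0.02907
  P(Z=II)·f_II = 0.43 × 0.0567 = 0.024381
Denominator: 0.02907 + 0.024381 = 0.053451
P(Cluster I | x) = 0.02907 / 0.053451 ≈ 0.5439

0.5439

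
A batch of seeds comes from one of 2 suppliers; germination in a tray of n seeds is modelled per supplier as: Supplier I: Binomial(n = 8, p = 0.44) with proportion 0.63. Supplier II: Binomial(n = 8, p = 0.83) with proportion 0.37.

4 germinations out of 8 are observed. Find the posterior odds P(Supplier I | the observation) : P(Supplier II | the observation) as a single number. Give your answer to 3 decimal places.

15.834

The posterior odds equal the prior odds times the likelihood ratio: (w_i/w_j)·(f_i(x)/f_j(x)).
Evaluate each component's likelihood at the observed value:
  f_I = C(8,4)·0.44^4·0.56^4 = 70·0.037481·0.098345 = 0.258024
  f_II = C(8,4)·0.83^4·0.17^4 = 70·0.474583·0.00083521 = 0.0277464
0.162555 / 0.0102662 ≈ 15.834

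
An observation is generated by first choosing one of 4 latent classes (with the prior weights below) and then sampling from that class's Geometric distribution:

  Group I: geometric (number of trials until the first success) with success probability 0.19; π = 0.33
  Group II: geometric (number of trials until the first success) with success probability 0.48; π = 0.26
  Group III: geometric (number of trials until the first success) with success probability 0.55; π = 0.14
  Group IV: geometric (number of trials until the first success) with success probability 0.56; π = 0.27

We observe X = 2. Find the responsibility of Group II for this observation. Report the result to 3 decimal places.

0.299

Posterior ∝ prior × likelihood, so P(k | x) ∝ w_k f_k(x); normalise over all components.
Component likelihoods at x = 2:
  p_I = 0.1539
  p_II = 0.2496
  p_III = 0.2475
  p_IV = 0.2464
Prior × likelihood for each component:
  w_I·p_I = 0.33 × 0.1539 = 0.050787
  w_II·p_II = 0.26 × 0.2496 = 0.064896
  w_III·p_III = 0.14 × 0.2475 = 0.03465
  w_IV·p_IV = 0.27 × 0.2464 = 0.066528
Evidence: 0.050787 + 0.064896 + 0.03465 + 0.066528 = 0.216861
So the posterior for Group II is 0.064896 / 0.216861 ≈ 0.299.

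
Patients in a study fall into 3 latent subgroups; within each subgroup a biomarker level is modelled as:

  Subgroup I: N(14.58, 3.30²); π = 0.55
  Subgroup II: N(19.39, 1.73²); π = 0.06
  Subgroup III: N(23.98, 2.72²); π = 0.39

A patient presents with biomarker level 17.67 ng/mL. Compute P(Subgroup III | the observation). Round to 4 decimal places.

Apply Bayes' rule: the posterior for each component is proportional to its prior times its likelihood at x.
Evaluate each component's likelihood at the observed value:
  p_I = (1/(3.30·√(2π)))·exp(−(17.67−14.58)²/(2·3.30²)) = 0.120892·exp(-0.43839) = 0.0779842
  p_II = (1/(1.73·√(2π)))·exp(−(17.67−19.39)²/(2·1.73²)) = 0.230602·exp(-0.49424) = 0.140676
  p_III = (1/(2.72·√(2π)))·exp(−(17.67−23.98)²/(2·2.72²)) = 0.146670·exp(-2.69086) = 0.00994755
Prior × likelihood for each component:
  w_I·p_I = 0.55 × 0.0779842 = 0.0428913
  w_II·p_II = 0.06 × 0.140676 = 0.00844056
  w_III·p_III = 0.39 × 0.00994755 = 0.00387954
Marginal: 0.0428913 + 0.00844056 + 0.00387954 = 0.0552114
Responsibility of Subgroup III: 0.00387954 / 0.0552114 ≈ 0.0703

0.0703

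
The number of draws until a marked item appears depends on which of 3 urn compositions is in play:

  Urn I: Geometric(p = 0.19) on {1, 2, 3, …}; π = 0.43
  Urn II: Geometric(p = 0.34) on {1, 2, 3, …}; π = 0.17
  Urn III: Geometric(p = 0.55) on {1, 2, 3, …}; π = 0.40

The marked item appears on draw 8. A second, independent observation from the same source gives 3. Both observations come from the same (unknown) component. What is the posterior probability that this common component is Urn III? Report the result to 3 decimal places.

0.032

Posterior ∝ prior × likelihood, so P(k | x) ∝ π_k f_k(x); normalise over all components.
Since both observations come from the same component, the likelihood for component k is f_k(x₁)·f_k(x₂).
  L_I = [0.0434659] × [0.124659] = 0.00541842
  L_II = [0.0185475] × [0.148104] = 0.00274697
  L_III = [0.00205518] × [0.111375] = 0.000228896
Prior × likelihood for each component:
  π_I·L_I = 0.43 × 0.00541842 = 0.00232992
  π_II·L_II = 0.17 × 0.00274697 = 0.000466984
  π_III·L_III = 0.40 × 0.000228896 = 9.15584e-05
Denominator: 0.00232992 + 0.000466984 + 9.15584e-05 = 0.00288846
So the posterior for Urn III is 9.15584e-05 / 0.00288846 ≈ 0.032.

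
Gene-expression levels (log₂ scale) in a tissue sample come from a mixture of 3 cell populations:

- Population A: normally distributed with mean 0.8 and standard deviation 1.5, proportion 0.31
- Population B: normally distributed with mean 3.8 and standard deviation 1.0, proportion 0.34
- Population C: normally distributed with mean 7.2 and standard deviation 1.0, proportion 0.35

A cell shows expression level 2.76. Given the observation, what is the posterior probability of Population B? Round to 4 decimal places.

0.6922

By Bayes' theorem, P(k | x) = π_k f_k(x) / Σ_j π_j f_j(x).
Evaluate each component's likelihood at the observed value:
  p_A = 0.113257
  p_B = 0.232297
  p_C = 2.09005e-05
Weight by the priors:
  π_A·p_A = 0.31 × 0.113257 = 0.0351098
  π_B·p_B = 0.34 × 0.232297 = 0.078981
  π_C·p_C = 0.35 × 2.09005e-05 = 7.31517e-06
Normaliser: 0.0351098 + 0.078981 + 7.31517e-06 = 0.114098
P(Population B | data) ≈ 0.6922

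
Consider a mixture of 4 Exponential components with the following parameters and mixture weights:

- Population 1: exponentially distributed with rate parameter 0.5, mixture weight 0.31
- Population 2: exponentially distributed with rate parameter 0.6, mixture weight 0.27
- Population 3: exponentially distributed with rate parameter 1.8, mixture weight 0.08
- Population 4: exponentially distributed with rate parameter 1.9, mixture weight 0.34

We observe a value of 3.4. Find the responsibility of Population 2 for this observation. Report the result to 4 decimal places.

0.4154

The responsibility of component k is π_k f_k(x) divided by Σ_j π_j f_j(x).
Exponential densities:
  p_1 = 0.0913418
  p_2 = 0.0780172
  p_3 = 0.00395722
  p_4 = 0.00297311
Weight by the priors:
  π_1·p_1 = 0.31 × 0.0913418 = 0.0283159
  π_2·p_2 = 0.27 × 0.0780172 = 0.0210647
  π_3·p_3 = 0.08 × 0.00395722 = 0.000316578
  π_4·p_4 = 0.34 × 0.00297311 = 0.00101086
Normaliser: 0.0283159 + 0.0210647 + 0.000316578 + 0.00101086 = 0.050708
P(Population 2 | data) = 0.0210647 / 0.050708 ≈ 0.4154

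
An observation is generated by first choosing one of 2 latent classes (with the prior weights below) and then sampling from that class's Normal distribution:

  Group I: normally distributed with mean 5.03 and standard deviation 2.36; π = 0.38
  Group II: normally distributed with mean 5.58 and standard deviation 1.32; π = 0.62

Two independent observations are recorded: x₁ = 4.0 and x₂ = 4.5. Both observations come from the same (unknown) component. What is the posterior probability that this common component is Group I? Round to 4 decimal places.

P(component k | x) = P(Z=k)·f_k(x) / marginal(x), where marginal(x) = Σ_j P(Z=j)·f_j(x).
Since both observations come from the same component, the likelihood for component k is f_k(x₁)·f_k(x₂).
  f_I = [(1/(2.36·√(2π)))·exp(−(4.0−5.03)²/(2·2.36²)) = 0.169043·exp(-0.09524) = 0.153687] × [0.164834] = 0.0253327
  f_II = [(1/(1.32·√(2π)))·exp(−(4.0−5.58)²/(2·1.32²)) = 0.302229·exp(-0.71637) = 0.147646] × [0.216258] = 0.0319297
Unnormalised posteriors:
  P(Z=I)·f_I = 0.38 × 0.0253327 = 0.00962644
  P(Z=II)·f_II = 0.62 × 0.0319297 = 0.0197964
Denominator: 0.00962644 + 0.0197964 = 0.0294228
Responsibility of Group I: 0.00962644 / 0.0294228 ≈ 0.3272

0.3272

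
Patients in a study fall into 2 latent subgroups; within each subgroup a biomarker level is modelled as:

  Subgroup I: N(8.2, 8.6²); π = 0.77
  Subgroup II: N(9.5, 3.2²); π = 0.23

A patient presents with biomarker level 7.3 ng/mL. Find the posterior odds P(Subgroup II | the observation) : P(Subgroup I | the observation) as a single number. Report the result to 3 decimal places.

The posterior odds equal the prior odds times the likelihood ratio: (w_i/w_j)·(f_i(x)/f_j(x)).
Component likelihoods at x = 7.3 ng/mL:
  L_I = 0.0461353
  L_II = 0.0984292
Posterior odds = (w_II·L_II) / (w_I·L_I) = (0.23·0.0984292) / (0.77·0.0461353) = 0.0226387 / 0.0355242 ≈ 0.637

0.637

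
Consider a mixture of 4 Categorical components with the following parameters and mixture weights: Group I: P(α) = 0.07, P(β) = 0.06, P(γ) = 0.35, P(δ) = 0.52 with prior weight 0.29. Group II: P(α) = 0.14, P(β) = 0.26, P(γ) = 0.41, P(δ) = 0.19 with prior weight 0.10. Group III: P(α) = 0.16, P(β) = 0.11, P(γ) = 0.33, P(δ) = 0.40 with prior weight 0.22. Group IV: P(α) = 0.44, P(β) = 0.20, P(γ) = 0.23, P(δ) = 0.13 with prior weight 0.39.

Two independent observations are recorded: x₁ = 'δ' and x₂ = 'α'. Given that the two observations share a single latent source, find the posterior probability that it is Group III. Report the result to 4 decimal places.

Posterior ∝ prior × likelihood, so P(k | x) ∝ P(Z=k) f_k(x); normalise over all components.
Since both observations come from the same component, the likelihood for component k is f_k(x₁)·f_k(x₂).
  p_I = [P(δ | comp) = 0.52] × [0.07] = 0.0364
  p_II = [P(δ | comp) = 0.19] × [0.14] = 0.0266
  p_III = [P(δ | comp) = 0.40] × [0.16] = 0.064
  p_IV = [P(δ | comp) = 0.13] × [0.44] = 0.0572
Prior × likelihood for each component:
  P(Z=I)·p_I = 0.29 × 0.0364 = 0.010556
  P(Z=II)·p_II = 0.10 × 0.0266 = 0.00266
  P(Z=III)·p_III = 0.22 × 0.064 = 0.01408
  P(Z=IV)·p_IV = 0.39 × 0.0572 = 0.022308
Marginal: 0.010556 + 0.00266 + 0.01408 + 0.022308 = 0.049604
P(Group III | x₁, x₂) = 0.01408 / 0.049604 ≈ 0.2838

0.2838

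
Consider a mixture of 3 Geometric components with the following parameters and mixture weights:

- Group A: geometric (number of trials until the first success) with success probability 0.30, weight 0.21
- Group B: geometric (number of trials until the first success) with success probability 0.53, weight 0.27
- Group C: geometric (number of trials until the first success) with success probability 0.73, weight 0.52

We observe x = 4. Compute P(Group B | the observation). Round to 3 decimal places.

The responsibility of component k is w_k f_k(x) divided by Σ_j w_j f_j(x).
Evaluate each component's likelihood at the observed value:
  f_A = 0.1029
  f_B = 0.0550262
  f_C = 0.0143686
Unnormalised posteriors:
  w_A·f_A = 0.21 × 0.1029 = 0.021609
  w_B·f_B = 0.27 × 0.0550262 = 0.0148571
  w_C·f_C = 0.52 × 0.0143686 = 0.00747167
Sum: 0.021609 + 0.0148571 + 0.00747167 = 0.0439377
Responsibility of Group B: 0.0148571 / 0.0439377 ≈ 0.338

0.338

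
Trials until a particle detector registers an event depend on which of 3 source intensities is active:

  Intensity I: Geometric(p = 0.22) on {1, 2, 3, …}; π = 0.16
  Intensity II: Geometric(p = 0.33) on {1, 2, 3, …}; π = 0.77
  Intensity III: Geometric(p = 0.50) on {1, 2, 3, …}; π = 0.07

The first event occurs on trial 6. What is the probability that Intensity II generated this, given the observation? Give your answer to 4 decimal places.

0.7529

Apply Bayes' rule: the posterior for each component is proportional to its prior times its likelihood at x.
Evaluate each component's likelihood at the observed value:
  L_I = 0.0635178
  L_II = 0.0445541
  L_III = 0.015625
Weight by the priors:
  P(Z=I)·L_I = 0.16 × 0.0635178 = 0.0101629
  P(Z=II)·L_II = 0.77 × 0.0445541 = 0.0343067
  P(Z=III)·L_III = 0.07 × 0.015625 = 0.00109375
Denominator: 0.0101629 + 0.0343067 + 0.00109375 = 0.0455633
P(Intensity II | 6) ≈ 0.7529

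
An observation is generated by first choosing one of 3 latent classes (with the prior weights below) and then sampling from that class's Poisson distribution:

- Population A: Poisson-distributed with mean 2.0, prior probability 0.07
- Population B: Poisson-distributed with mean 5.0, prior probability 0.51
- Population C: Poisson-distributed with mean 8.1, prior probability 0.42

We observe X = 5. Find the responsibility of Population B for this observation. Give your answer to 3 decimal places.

0.693

The responsibility of component k is P(Z=k) f_k(x) divided by Σ_j P(Z=j) f_j(x).
Poisson probabilities:
  p_A = e^(−2.0)·2.0^5/5! = 0.0360894
  p_B = e^(−5.0)·5.0^5/5! = 0.175467
  p_C = e^(−8.1)·8.1^5/5! = 0.088198
Unnormalised posteriors:
  P(Z=A)·p_A = 0.07 × 0.0360894 = 0.00252626
  P(Z=B)·p_B = 0.51 × 0.175467 = 0.0894884
  P(Z=C)·p_C = 0.42 × 0.088198 = 0.0370431
Normaliser: 0.00252626 + 0.0894884 + 0.0370431 = 0.129058
P(Population B | 5) = 0.0894884 / 0.129058 ≈ 0.693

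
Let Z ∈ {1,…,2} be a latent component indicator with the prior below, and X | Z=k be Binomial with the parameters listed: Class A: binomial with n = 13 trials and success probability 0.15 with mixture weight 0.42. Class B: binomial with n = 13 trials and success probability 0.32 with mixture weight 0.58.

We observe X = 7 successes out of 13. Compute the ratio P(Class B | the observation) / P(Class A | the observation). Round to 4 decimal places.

Since P(k|x) ∝ P(Z=k) f_k(x), the posterior odds are P(Z=i) f_i(x) / (P(Z=j) f_j(x)).
Binomial probabilities:
  L_A = 0.00110578
  L_B = 0.0582936
Posterior odds = (P(Z=B)·L_B) / (P(Z=A)·L_A) = (0.58·0.0582936) / (0.42·0.00110578) = 0.0338103 / 0.000464429 ≈ 72.7997

72.7997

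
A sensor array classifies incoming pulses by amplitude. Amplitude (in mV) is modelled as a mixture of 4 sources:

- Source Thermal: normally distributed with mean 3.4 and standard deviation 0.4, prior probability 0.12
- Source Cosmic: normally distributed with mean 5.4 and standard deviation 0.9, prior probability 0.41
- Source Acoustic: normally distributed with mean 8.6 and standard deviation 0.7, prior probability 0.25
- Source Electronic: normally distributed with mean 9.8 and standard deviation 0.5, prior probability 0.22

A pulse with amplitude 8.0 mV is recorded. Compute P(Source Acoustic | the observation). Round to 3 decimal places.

Apply Bayes' rule: the posterior for each component is proportional to its prior times its likelihood at x.
Component likelihoods at x = 8.0 mV:
  p_Thermal = 1.91041e-29
  p_Cosmic = 0.00683009
  p_Acoustic = 0.394707
  p_Electronic = 0.0012238
Unnormalised posteriors:
  π_Thermal·p_Thermal = 0.12 × 1.91041e-29 = 2.2925e-30
  π_Cosmic·p_Cosmic = 0.41 × 0.00683009 = 0.00280034
  π_Acoustic·p_Acoustic = 0.25 × 0.394707 = 0.0986769
  π_Electronic·p_Electronic = 0.22 × 0.0012238 = 0.000269237
Normaliser: 2.2925e-30 + 0.00280034 + 0.0986769 + 0.000269237 = 0.101746
Responsibility of Source Acoustic: 0.0986769 / 0.101746 ≈ 0.970

0.970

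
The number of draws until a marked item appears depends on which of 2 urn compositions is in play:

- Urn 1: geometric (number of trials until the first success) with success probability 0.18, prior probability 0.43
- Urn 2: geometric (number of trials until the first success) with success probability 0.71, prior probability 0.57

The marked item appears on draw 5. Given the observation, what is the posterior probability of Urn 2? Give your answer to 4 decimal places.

0.0756

Apply Bayes' rule: the posterior for each component is proportional to its prior times its likelihood at x.
Evaluate each component's likelihood at the observed value:
  p_1 = 0.0813819
  p_2 = 0.0050217
Multiply by the mixture weights:
  π_1·p_1 = 0.43 × 0.0813819 = 0.0349942
  π_2·p_2 = 0.57 × 0.0050217 = 0.00286237
Sum: 0.0349942 + 0.00286237 = 0.0378566
Responsibility of Urn 2: 0.00286237 / 0.0378566 ≈ 0.0756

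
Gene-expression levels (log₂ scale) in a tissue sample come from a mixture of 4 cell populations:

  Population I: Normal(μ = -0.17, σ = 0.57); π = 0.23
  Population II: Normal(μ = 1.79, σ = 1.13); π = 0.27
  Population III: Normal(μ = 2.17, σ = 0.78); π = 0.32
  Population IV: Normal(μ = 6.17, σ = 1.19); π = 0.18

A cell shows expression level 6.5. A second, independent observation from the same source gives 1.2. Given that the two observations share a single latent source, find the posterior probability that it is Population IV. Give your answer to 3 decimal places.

Posterior ∝ prior × likelihood, so P(k | x) ∝ π_k f_k(x); normalise over all components.
Since both observations come from the same component, the likelihood for component k is f_k(x₁)·f_k(x₂).
  f_I = [1.29073e-30] × [0.0389589] = 5.02853e-32
  f_II = [5.95998e-05] × [0.308059] = 1.83603e-05
  f_III = [1.04003e-07] × [0.236045] = 2.45494e-08
  f_IV = [0.3226] × [5.46618e-05] = 1.76339e-05
Multiply by the mixture weights:
  π_I·f_I = 0.23 × 5.02853e-32 = 1.15656e-32
  π_II·f_II = 0.27 × 1.83603e-05 = 4.95727e-06
  π_III·f_III = 0.32 × 2.45494e-08 = 7.85581e-09
  π_IV·f_IV = 0.18 × 1.76339e-05 = 3.1741e-06
Normaliser: 1.15656e-32 + 4.95727e-06 + 7.85581e-09 + 3.1741e-06 = 8.13923e-06
P(Population IV | x) = 3.1741e-06 / 8.13923e-06 ≈ 0.390

0.390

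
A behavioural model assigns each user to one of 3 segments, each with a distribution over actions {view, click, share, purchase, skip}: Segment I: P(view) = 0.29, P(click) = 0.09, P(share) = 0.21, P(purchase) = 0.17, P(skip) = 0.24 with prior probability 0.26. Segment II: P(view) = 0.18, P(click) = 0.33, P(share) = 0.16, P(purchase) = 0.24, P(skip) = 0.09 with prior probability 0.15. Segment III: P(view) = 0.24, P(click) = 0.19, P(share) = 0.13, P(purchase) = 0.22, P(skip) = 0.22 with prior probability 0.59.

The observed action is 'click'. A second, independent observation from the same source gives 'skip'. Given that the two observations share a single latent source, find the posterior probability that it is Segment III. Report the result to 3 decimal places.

0.710

The responsibility of component k is π_k f_k(x) divided by Σ_j π_j f_j(x).
Since both observations come from the same component, the likelihood for component k is f_k(x₁)·f_k(x₂).
  p_I = [P(click | comp) = 0.09] × [0.24] = 0.0216
  p_II = [P(click | comp) = 0.33] × [0.09] = 0.0297
  p_III = [P(click | comp) = 0.19] × [0.22] = 0.0418
Weight by the priors:
  π_I·p_I = 0.26 × 0.0216 = 0.005616
  π_II·p_II = 0.15 × 0.0297 = 0.004455
  π_III·p_III = 0.59 × 0.0418 = 0.024662
Evidence: 0.005616 + 0.004455 + 0.024662 = 0.034733
P(Segment III | x₁,x₂) = 0.024662 / 0.034733 ≈ 0.710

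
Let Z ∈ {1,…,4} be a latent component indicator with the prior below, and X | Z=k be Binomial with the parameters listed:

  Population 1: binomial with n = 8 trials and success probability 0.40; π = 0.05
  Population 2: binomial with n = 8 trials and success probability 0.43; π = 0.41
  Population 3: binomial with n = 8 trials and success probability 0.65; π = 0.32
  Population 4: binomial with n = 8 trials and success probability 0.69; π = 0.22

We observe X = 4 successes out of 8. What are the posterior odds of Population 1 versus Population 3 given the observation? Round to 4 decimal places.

0.1935

Only the two components matter; the odds are (π_i f_i(x)) / (π_j f_j(x)).
Binomial probabilities:
  f_1 = C(8,4)·0.40^4·0.60^4 = 70·0.0256·0.1296 = 0.232243
  f_2 = C(8,4)·0.43^4·0.57^4 = 70·0.034188·0.10556 = 0.252622
  f_3 = C(8,4)·0.65^4·0.35^4 = 70·0.178506·0.0150062 = 0.18751
  f_4 = C(8,4)·0.69^4·0.31^4 = 70·0.226671·0.00923521 = 0.146535
0.0116122 / 0.0600031 ≈ 0.1935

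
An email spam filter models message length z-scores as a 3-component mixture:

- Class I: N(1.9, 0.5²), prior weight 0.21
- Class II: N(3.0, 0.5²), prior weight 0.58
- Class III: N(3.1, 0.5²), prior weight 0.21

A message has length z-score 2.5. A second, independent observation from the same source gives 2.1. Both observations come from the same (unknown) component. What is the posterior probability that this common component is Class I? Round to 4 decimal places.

Posterior ∝ prior × likelihood, so P(k | x) ∝ π_k f_k(x); normalise over all components.
Since both observations come from the same component, the likelihood for component k is f_k(x₁)·f_k(x₂).
  f_I = [(1/(0.5·√(2π)))·exp(−(2.5−1.9)²/(2·0.5²)) = 0.797885·exp(-0.72000) = 0.388372] × [0.73654] = 0.286052
  f_II = [(1/(0.5·√(2π)))·exp(−(2.5−3.0)²/(2·0.5²)) = 0.797885·exp(-0.50000) = 0.483941] × [0.1579] = 0.0764145
  f_III = [(1/(0.5·√(2π)))·exp(−(2.5−3.1)²/(2·0.5²)) = 0.797885·exp(-0.72000) = 0.388372] × [0.107982] = 0.0419372
Prior × likelihood for each component:
  π_I·f_I = 0.21 × 0.286052 = 0.0600709
  π_II·f_II = 0.58 × 0.0764145 = 0.0443204
  π_III·f_III = 0.21 × 0.0419372 = 0.00880681
Denominator: 0.0600709 + 0.0443204 + 0.00880681 = 0.113198
Responsibility of Class I: 0.0600709 / 0.113198 ≈ 0.5307

0.5307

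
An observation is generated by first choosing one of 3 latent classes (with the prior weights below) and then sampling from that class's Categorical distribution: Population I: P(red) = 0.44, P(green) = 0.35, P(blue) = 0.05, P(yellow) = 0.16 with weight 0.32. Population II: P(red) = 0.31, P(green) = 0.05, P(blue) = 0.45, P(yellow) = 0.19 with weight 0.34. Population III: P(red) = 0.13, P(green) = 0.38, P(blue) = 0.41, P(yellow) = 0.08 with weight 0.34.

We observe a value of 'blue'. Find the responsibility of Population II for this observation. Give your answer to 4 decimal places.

Apply Bayes' rule: the posterior for each component is proportional to its prior times its likelihood at x.
Evaluate each component's likelihood at the observed value:
  f_I = 0.05
  f_II = 0.45
  f_III = 0.41
Prior × likelihood for each component:
  P(Z=I)·f_I = 0.32 × 0.05 = 0.016
  P(Z=II)·f_II = 0.34 × 0.45 = 0.153
  P(Z=III)·f_III = 0.34 × 0.41 = 0.1394
Evidence: 0.016 + 0.153 + 0.1394 = 0.3084
Responsibility of Population II: 0.153 / 0.3084 ≈ 0.4961

0.4961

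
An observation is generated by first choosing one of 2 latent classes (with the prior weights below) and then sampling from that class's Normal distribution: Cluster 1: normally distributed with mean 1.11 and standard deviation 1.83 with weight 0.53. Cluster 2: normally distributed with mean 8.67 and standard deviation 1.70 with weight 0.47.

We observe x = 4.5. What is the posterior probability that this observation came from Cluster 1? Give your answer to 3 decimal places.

0.792

Posterior ∝ prior × likelihood, so P(k | x) ∝ π_k f_k(x); normalise over all components.
Evaluate each component's likelihood at the observed value:
  p_1 = (1/(1.83·√(2π)))·exp(−(4.5−1.11)²/(2·1.83²)) = 0.218001·exp(-1.71580) = 0.0392009
  p_2 = (1/(1.70·√(2π)))·exp(−(4.5−8.67)²/(2·1.70²)) = 0.234672·exp(-3.00846) = 0.0115852
Prior × likelihood for each component:
  π_1·p_1 = 0.53 × 0.0392009 = 0.0207765
  π_2·p_2 = 0.47 × 0.0115852 = 0.00544504
Sum: 0.0207765 + 0.00544504 = 0.0262215
P(Cluster 1 | the observation) ≈ 0.792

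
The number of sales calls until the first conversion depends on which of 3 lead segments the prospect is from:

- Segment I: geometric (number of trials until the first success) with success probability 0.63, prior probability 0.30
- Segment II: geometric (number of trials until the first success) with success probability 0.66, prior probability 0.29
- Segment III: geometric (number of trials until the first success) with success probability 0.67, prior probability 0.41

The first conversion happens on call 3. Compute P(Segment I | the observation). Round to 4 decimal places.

By Bayes' theorem, P(k | x) = π_k f_k(x) / Σ_j π_j f_j(x).
Evaluate each component's likelihood at the observed value:
  p_I = 0.63·(1−0.63)^2 = 0.63·0.1369 = 0.086247
  p_II = 0.66·(1−0.66)^2 = 0.66·0.1156 = 0.076296
  p_III = 0.67·(1−0.67)^2 = 0.67·0.1089 = 0.072963
Weight by the priors:
  π_I·p_I = 0.30 × 0.086247 = 0.0258741
  π_II·p_II = 0.29 × 0.076296 = 0.0221258
  π_III·p_III = 0.41 × 0.072963 = 0.0299148
Sum: 0.0258741 + 0.0221258 + 0.0299148 = 0.0779148
Responsibility of Segment I: 0.0258741 / 0.0779148 ≈ 0.3321

0.3321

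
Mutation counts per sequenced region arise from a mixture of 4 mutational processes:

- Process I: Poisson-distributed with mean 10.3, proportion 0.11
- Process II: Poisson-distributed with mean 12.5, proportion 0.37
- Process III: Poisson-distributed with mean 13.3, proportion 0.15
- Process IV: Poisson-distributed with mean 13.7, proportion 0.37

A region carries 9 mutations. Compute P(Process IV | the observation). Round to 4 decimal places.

0.2776

Posterior ∝ prior × likelihood, so P(k | x) ∝ π_k f_k(x); normalise over all components.
Component likelihoods at x = 9 mutations:
  L_I = e^(−10.3)·10.3^9/9! = 0.120931
  L_II = e^(−12.5)·12.5^9/9! = 0.0765149
  L_III = e^(−13.3)·13.3^9/9! = 0.0600876
  L_IV = e^(−13.7)·13.7^9/9! = 0.0525881
Weight by the priors:
  π_I·L_I = 0.11 × 0.120931 = 0.0133024
  π_II·L_II = 0.37 × 0.0765149 = 0.0283105
  π_III·L_III = 0.15 × 0.0600876 = 0.00901315
  π_IV·L_IV = 0.37 × 0.0525881 = 0.0194576
Marginal: 0.0133024 + 0.0283105 + 0.00901315 + 0.0194576 = 0.0700837
So the posterior for Process IV is 0.0194576 / 0.0700837 ≈ 0.2776.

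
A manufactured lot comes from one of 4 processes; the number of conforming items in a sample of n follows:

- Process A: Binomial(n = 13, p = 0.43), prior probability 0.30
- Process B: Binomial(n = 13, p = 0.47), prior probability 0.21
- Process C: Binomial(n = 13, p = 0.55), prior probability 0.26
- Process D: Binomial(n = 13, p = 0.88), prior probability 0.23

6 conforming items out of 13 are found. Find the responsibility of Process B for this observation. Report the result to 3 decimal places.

Posterior ∝ prior × likelihood, so P(k | x) ∝ π_k f_k(x); normalise over all components.
Binomial probabilities:
  f_A = C(13,6)·0.43^6·0.57^7 = 1716·0.00632136·0.019549 = 0.212057
  f_B = C(13,6)·0.47^6·0.53^7 = 1716·0.0107792·0.0117471 = 0.217288
  f_C = C(13,6)·0.55^6·0.45^7 = 1716·0.0276806·0.00373669 = 0.177493
  f_D = C(13,6)·0.88^6·0.12^7 = 1716·0.464404·3.58318e-07 = 0.00028555
Unnormalised posteriors:
  π_A·f_A = 0.30 × 0.212057 = 0.063617
  π_B·f_B = 0.21 × 0.217288 = 0.0456305
  π_C·f_C = 0.26 × 0.177493 = 0.0461482
  π_D·f_D = 0.23 × 0.00028555 = 6.56765e-05
Normaliser: 0.063617 + 0.0456305 + 0.0461482 + 6.56765e-05 = 0.155461
P(Process B | the observation) = 0.0456305 / 0.155461 ≈ 0.294

0.294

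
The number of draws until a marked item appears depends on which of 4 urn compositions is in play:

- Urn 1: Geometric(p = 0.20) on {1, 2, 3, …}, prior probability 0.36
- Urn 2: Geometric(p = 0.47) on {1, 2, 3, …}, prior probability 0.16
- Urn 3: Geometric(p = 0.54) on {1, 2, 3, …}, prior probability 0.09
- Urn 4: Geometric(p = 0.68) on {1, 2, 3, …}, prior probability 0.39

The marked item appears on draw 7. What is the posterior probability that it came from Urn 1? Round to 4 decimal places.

0.8867

Apply Bayes' rule: the posterior for each component is proportional to its prior times its likelihood at x.
Geometric probabilities:
  p_1 = 0.20·(1−0.20)^6 = 0.20·0.262144 = 0.0524288
  p_2 = 0.47·(1−0.47)^6 = 0.47·0.0221644 = 0.0104172
  p_3 = 0.54·(1−0.54)^6 = 0.54·0.0094743 = 0.00511612
  p_4 = 0.68·(1−0.68)^6 = 0.68·0.00107374 = 0.000730144
Weight by the priors:
  π_1·p_1 = 0.36 × 0.0524288 = 0.0188744
  π_2·p_2 = 0.16 × 0.0104172 = 0.00166676
  π_3·p_3 = 0.09 × 0.00511612 = 0.000460451
  π_4·p_4 = 0.39 × 0.000730144 = 0.000284756
Denominator: 0.0188744 + 0.00166676 + 0.000460451 + 0.000284756 = 0.0212863
So the posterior for Urn 1 is 0.0188744 / 0.0212863 ≈ 0.8867.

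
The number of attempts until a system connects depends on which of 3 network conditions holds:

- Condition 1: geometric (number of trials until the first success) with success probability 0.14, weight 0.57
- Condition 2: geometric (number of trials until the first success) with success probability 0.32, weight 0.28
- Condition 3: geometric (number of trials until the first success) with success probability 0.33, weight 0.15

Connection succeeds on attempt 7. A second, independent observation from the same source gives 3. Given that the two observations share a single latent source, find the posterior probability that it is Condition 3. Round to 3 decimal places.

Posterior ∝ prior × likelihood, so P(k | x) ∝ P(Z=k) f_k(x); normalise over all components.
Since both observations come from the same component, the likelihood for component k is f_k(x₁)·f_k(x₂).
  L_1 = [0.0566394] × [0.103544] = 0.00586467
  L_2 = [0.0316376] × [0.147968] = 0.00468135
  L_3 = [0.0298513] × [0.148137] = 0.00442208
Prior × likelihood for each component:
  P(Z=1)·L_1 = 0.57 × 0.00586467 = 0.00334286
  P(Z=2)·L_2 = 0.28 × 0.00468135 = 0.00131078
  P(Z=3)·L_3 = 0.15 × 0.00442208 = 0.000663312
Denominator: 0.00334286 + 0.00131078 + 0.000663312 = 0.00531695
So the posterior for Condition 3 is 0.000663312 / 0.00531695 ≈ 0.125.

0.125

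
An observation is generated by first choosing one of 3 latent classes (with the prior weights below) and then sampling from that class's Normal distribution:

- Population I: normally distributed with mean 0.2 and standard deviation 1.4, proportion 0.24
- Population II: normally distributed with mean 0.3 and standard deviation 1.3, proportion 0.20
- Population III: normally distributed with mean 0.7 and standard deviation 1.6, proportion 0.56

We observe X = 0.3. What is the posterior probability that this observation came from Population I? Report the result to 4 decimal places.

By Bayes' theorem, P(k | x) = π_k f_k(x) / Σ_j π_j f_j(x).
Evaluate each component's likelihood at the observed value:
  L_I = 0.284233
  L_II = 0.306879
  L_III = 0.241668
Prior × likelihood for each component:
  π_I·L_I = 0.24 × 0.284233 = 0.0682159
  π_II·L_II = 0.20 × 0.306879 = 0.0613757
  π_III·L_III = 0.56 × 0.241668 = 0.135334
Sum: 0.0682159 + 0.0613757 + 0.135334 = 0.264925
P(Population I | data) ≈ 0.2575

0.2575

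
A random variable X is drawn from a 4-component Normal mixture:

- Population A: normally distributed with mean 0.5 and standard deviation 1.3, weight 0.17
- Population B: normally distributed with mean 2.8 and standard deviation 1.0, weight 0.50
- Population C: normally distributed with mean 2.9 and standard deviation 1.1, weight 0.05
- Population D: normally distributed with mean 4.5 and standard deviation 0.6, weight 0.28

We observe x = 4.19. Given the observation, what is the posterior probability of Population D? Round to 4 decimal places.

The responsibility of component k is π_k f_k(x) divided by Σ_j π_j f_j(x).
Evaluate each component's likelihood at the observed value:
  L_A = 0.00546312
  L_B = 0.151831
  L_C = 0.182338
  L_D = 0.581825
Prior × likelihood for each component:
  π_A·L_A = 0.17 × 0.00546312 = 0.000928731
  π_B·L_B = 0.50 × 0.151831 = 0.0759154
  π_C·L_C = 0.05 × 0.182338 = 0.0091169
  π_D·L_D = 0.28 × 0.581825 = 0.162911
Sum: 0.000928731 + 0.0759154 + 0.0091169 + 0.162911 = 0.248872
P(Population D | 4.19) ≈ 0.6546

0.6546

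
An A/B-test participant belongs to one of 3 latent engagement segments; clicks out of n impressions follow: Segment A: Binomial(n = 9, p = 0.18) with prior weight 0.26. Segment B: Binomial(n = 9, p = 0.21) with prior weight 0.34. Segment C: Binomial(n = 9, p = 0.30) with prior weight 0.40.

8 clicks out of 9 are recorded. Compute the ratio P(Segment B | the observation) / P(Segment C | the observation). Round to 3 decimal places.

0.055

The posterior odds equal the prior odds times the likelihood ratio: (π_i/π_j)·(f_i(x)/f_j(x)).
Component likelihoods at x = 8 clicks out of 9:
  L_A = 8.13273e-06
  L_B = 2.68921e-05
  L_C = 0.000413343
Posterior odds = (π_B·L_B) / (π_C·L_C) = (0.34·2.68921e-05) / (0.40·0.000413343) = 9.1433e-06 / 0.000165337 ≈ 0.055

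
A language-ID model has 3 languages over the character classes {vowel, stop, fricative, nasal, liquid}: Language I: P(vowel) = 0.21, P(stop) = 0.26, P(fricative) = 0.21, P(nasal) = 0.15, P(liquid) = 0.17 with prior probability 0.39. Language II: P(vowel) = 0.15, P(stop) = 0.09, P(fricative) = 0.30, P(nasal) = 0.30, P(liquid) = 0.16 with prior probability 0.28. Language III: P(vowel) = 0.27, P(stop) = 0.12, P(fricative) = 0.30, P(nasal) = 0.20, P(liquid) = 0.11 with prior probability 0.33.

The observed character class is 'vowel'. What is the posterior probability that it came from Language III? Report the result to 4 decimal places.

0.4183

Posterior ∝ prior × likelihood, so P(k | x) ∝ π_k f_k(x); normalise over all components.
Categorical probabilities:
  f_I = P(vowel | comp) = 0.21
  f_II = P(vowel | comp) = 0.15
  f_III = P(vowel | comp) = 0.27
Unnormalised posteriors:
  π_I·f_I = 0.39 × 0.21 = 0.0819
  π_II·f_II = 0.28 × 0.15 = 0.042
  π_III·f_III = 0.33 × 0.27 = 0.0891
Normaliser: 0.0819 + 0.042 + 0.0891 = 0.213
P(Language III | 'vowel') = 0.0891 / 0.213 ≈ 0.4183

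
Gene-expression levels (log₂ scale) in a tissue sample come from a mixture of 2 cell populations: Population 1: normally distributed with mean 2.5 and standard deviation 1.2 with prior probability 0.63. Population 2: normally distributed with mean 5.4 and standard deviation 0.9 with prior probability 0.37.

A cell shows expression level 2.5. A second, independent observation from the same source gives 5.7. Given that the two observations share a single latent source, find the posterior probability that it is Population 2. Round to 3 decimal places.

0.161

The responsibility of component k is π_k f_k(x) divided by Σ_j π_j f_j(x).
Since both observations come from the same component, the likelihood for component k is f_k(x₁)·f_k(x₂).
  L_1 = [(1/(1.2·√(2π)))·exp(−(2.5−2.5)²/(2·1.2²)) = 0.332452·exp(-0.00000) = 0.332452] × [0.00949666] = 0.00315718
  L_2 = [(1/(0.9·√(2π)))·exp(−(2.5−5.4)²/(2·0.9²)) = 0.443269·exp(-5.19136) = 0.00246655] × [0.419315] = 0.00103426
Unnormalised posteriors:
  π_1·L_1 = 0.63 × 0.00315718 = 0.00198902
  π_2·L_2 = 0.37 × 0.00103426 = 0.000382676
Marginal: 0.00198902 + 0.000382676 = 0.0023717
Responsibility of Population 2: 0.000382676 / 0.0023717 ≈ 0.161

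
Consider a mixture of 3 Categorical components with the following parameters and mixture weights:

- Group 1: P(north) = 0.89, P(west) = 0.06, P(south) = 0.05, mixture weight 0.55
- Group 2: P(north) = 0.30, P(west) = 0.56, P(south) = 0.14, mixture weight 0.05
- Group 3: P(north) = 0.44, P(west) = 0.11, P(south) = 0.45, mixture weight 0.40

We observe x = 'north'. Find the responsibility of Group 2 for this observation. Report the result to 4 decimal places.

0.0220

Apply Bayes' rule: the posterior for each component is proportional to its prior times its likelihood at x.
Evaluate each component's likelihood at the observed value:
  f_1 = P(north | comp) = 0.89
  f_2 = P(north | comp) = 0.30
  f_3 = P(north | comp) = 0.44
Unnormalised posteriors:
  π_1·f_1 = 0.55 × 0.89 = 0.4895
  π_2·f_2 = 0.05 × 0.3 = 0.015
  π_3·f_3 = 0.40 × 0.44 = 0.176
Marginal: 0.4895 + 0.015 + 0.176 = 0.6805
P(Group 2 | 'north') = 0.015 / 0.6805 ≈ 0.0220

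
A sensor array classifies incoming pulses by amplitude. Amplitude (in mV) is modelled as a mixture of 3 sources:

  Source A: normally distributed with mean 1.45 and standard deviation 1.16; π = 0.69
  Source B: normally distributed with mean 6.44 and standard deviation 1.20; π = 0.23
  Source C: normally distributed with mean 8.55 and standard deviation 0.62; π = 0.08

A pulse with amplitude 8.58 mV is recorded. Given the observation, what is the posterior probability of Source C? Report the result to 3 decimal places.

The responsibility of component k is w_k f_k(x) divided by Σ_j w_j f_j(x).
Evaluate each component's likelihood at the observed value:
  p_A = 2.15084e-09
  p_B = 0.067786
  p_C = 0.642702
Unnormalised posteriors:
  w_A·p_A = 0.69 × 2.15084e-09 = 1.48408e-09
  w_B·p_B = 0.23 × 0.067786 = 0.0155908
  w_C·p_C = 0.08 × 0.642702 = 0.0514162
Sum: 1.48408e-09 + 0.0155908 + 0.0514162 = 0.067007
P(Source C | 8.58 mV) = 0.0514162 / 0.067007 ≈ 0.767

0.767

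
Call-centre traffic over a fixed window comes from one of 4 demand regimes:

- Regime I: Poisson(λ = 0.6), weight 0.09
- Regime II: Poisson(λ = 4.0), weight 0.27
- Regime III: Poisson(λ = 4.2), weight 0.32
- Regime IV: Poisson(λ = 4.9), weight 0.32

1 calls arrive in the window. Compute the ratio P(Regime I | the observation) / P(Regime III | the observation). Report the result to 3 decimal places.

1.470

Only the two components matter; the odds are (π_i f_i(x)) / (π_j f_j(x)).
Evaluate each component's likelihood at the observed value:
  f_I = e^(−0.6)·0.6^1/1! = 0.329287
  f_II = e^(−4.0)·4.0^1/1! = 0.0732626
  f_III = e^(−4.2)·4.2^1/1! = 0.0629814
  f_IV = e^(−4.9)·4.9^1/1! = 0.0364883
0.0296358 / 0.0201541 ≈ 1.470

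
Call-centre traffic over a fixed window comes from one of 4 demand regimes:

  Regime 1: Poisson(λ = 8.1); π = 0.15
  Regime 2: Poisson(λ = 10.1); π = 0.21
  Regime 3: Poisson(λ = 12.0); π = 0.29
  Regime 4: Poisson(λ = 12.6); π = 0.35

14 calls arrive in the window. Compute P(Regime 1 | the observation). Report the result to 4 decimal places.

0.0366

Posterior ∝ prior × likelihood, so P(k | x) ∝ P(Z=k) f_k(x); normalise over all components.
Component likelihoods at x = 14 calls:
  p_1 = 0.018222
  p_2 = 0.0541647
  p_3 = 0.0904889
  p_4 = 0.0983261
Unnormalised posteriors:
  P(Z=1)·p_1 = 0.15 × 0.018222 = 0.0027333
  P(Z=2)·p_2 = 0.21 × 0.0541647 = 0.0113746
  P(Z=3)·p_3 = 0.29 × 0.0904889 = 0.0262418
  P(Z=4)·p_4 = 0.35 × 0.0983261 = 0.0344141
Evidence: 0.0027333 + 0.0113746 + 0.0262418 + 0.0344141 = 0.0747638
So the posterior for Regime 1 is 0.0027333 / 0.0747638 ≈ 0.0366.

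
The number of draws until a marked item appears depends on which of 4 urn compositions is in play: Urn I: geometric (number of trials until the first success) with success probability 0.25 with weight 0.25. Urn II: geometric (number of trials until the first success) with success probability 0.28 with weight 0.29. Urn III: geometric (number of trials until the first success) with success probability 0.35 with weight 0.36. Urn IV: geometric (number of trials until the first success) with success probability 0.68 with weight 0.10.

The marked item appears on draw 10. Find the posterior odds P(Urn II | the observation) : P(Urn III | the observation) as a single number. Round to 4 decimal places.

Since P(k|x) ∝ w_k f_k(x), the posterior odds are w_i f_i(x) / (w_j f_j(x)).
Component likelihoods at x = 10:
  p_I = 0.25·(1−0.25)^9 = 0.25·0.0750847 = 0.0187712
  p_II = 0.28·(1−0.28)^9 = 0.28·0.0519987 = 0.0145596
  p_III = 0.35·(1−0.35)^9 = 0.35·0.0207119 = 0.00724917
  p_IV = 0.68·(1−0.68)^9 = 0.68·3.51844e-05 = 2.39254e-05
Odds = (0.29/0.36) × (0.0145596/0.00724917) = 0.805556 × 2.00846 ≈ 1.6179

1.6179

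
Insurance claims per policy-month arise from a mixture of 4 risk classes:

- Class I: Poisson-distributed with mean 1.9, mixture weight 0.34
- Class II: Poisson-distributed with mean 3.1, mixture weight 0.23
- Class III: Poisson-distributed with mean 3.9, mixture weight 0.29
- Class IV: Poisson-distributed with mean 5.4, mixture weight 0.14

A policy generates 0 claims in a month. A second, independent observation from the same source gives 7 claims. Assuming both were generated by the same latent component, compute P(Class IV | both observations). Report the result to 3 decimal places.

0.096

By Bayes' theorem, P(k | x) = P(Z=k) f_k(x) / Σ_j P(Z=j) f_j(x).
Since both observations come from the same component, the likelihood for component k is f_k(x₁)·f_k(x₂).
  L_I = [e^(−1.9)·1.9^0/0! = 0.149569] × [0.00265268] = 0.000396758
  L_II = [e^(−3.1)·3.1^0/0! = 0.0450492] × [0.0245917] = 0.00110784
  L_III = [e^(−3.9)·3.9^0/0! = 0.0202419] × [0.0551154] = 0.00111564
  L_IV = [e^(−5.4)·5.4^0/0! = 0.00451658] × [0.119987] = 0.000541933
Unnormalised posteriors:
  P(Z=I)·L_I = 0.34 × 0.000396758 = 0.000134898
  P(Z=II)·L_II = 0.23 × 0.00110784 = 0.000254802
  P(Z=III)·L_III = 0.29 × 0.00111564 = 0.000323536
  P(Z=IV)·L_IV = 0.14 × 0.000541933 = 7.58706e-05
Normaliser: 0.000134898 + 0.000254802 + 0.000323536 + 7.58706e-05 = 0.000789107
So the posterior for Class IV is 7.58706e-05 / 0.000789107 ≈ 0.096.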